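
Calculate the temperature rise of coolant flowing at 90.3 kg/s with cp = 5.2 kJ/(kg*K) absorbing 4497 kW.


dT = Q / (m_dot * cp)
dT = 4497 / (90.3 * 5.2)
dT = 9.5771 C

9.5771


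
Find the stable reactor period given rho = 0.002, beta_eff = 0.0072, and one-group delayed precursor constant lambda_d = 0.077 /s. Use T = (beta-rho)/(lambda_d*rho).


T = (beta - rho) / (lambda_d * rho)
T = (0.0072 - 0.002) / (0.077 * 0.002)
T = 33.766 s

33.766


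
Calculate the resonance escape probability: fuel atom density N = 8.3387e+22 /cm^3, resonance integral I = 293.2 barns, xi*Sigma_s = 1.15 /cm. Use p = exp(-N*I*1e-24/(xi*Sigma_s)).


p = exp(-N * I * 1e-24 / (xi*Sigma_s))
p = exp(-8.3387e+22 * 293.2 * 1e-24 / 1.15)
p = 5.8462e-10

5.8462e-10


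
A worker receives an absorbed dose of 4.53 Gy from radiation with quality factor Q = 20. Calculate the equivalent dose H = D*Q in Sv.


H = D * Q
H = 4.53 * 20
H = 90.600 Sv

90.600


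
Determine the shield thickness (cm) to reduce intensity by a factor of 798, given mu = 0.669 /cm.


x = ln(factor) / mu
x = ln(798) / 0.669
x = 9.9882 cm

9.9882


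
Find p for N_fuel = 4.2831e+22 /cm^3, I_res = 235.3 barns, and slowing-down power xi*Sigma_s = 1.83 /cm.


p = exp(-N * I * 1e-24 / (xi*Sigma_s))
p = exp(-4.2831e+22 * 235.3 * 1e-24 / 1.83)
p = 0.0040575

0.0040575


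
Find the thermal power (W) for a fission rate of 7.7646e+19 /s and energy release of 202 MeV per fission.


P = fission_rate * E_MeV * 1.602e-13
P = 7.7646e+19 * 202 * 1.602e-13
P = 2.5127e+09 W

2.5127e+09


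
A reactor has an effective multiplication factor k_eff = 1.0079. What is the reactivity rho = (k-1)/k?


rho = (k_eff - 1) / k_eff
rho = (1.0079 - 1) / 1.0079
rho = 0.0078381

0.0078381


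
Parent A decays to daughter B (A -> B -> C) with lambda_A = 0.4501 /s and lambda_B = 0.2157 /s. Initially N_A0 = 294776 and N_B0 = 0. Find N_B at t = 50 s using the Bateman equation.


N_B(t) = lambda_A * N_A0 / (lambda_B - lambda_A) * [exp(-lambda_A*t) - exp(-lambda_B*t)]
exp(-0.4501*50) = 1.683460e-10; exp(-0.2157*50) = 2.070780e-05
N_B = 0.4501 * 294776 / (0.2157 - 0.4501) * (1.683460e-10 - 2.070780e-05)
N_B = 11.721

11.721


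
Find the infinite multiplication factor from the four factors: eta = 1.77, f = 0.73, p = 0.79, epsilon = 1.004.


k_inf = eta * f * p * epsilon
k_inf = 1.77 * 0.73 * 0.79 * 1.004
k_inf = 1.0248

1.0248


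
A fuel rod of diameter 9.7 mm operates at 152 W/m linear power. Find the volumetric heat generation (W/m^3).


r = D / 2 / 1000 = 9.7 / 2 / 1000 = 0.00485 m
q''' = q' / (pi * r^2)
q''' = 152 / (pi * 0.00485^2)
q''' = 2.0569e+06 W/m^3

2.0569e+06


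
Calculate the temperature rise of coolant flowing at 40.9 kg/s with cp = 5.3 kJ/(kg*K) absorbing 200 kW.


dT = Q / (m_dot * cp)
dT = 200 / (40.9 * 5.3)
dT = 0.92264 C

0.92264


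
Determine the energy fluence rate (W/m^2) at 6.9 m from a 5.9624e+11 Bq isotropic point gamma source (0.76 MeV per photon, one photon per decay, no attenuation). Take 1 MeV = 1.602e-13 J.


psi = A * E * 1.602e-13 / (4*pi*r^2)
psi = 5.9624e+11 * 0.76 * 1.602e-13 / (4*pi*6.9^2)
psi = 1.2134e-04 W/m^2

1.2134e-04


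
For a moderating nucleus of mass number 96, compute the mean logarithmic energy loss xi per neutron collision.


xi = 1 + (A-1)^2/(2A) * ln((A-1)/(A+1))
xi = 1 + (96-1)^2/(2*96) * ln((96-1)/(96 +1))
xi = 0.020689

0.020689


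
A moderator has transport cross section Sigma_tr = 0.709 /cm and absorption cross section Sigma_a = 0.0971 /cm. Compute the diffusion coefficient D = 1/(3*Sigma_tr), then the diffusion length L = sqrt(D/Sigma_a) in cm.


D = 1 / (3 * Sigma_tr) = 1 / (3 * 0.709) = 0.4701457 cm
L = sqrt(D / Sigma_a)
L = sqrt(0.4701457 / 0.0971)
L = 2.2004 cm

2.2004


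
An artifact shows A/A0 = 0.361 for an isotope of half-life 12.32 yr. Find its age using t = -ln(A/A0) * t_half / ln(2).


lambda = ln(2) / t_half = ln(2) / 12.32 = 0.05626195 /yr
t = -ln(A/A0) / lambda
t = -ln(0.361) / 0.05626195
t = 18.110 yr

18.110


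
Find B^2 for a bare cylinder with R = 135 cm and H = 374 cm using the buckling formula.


B^2 = (2.405/R)^2 + (pi/H)^2
B^2 = (2.405/135)^2 + (pi/374)^2
B^2 = 3.8793e-04 /cm^2

3.8793e-04


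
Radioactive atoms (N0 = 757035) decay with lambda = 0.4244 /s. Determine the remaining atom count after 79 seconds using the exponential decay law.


N = N0 * exp(-lambda * t)
N = 757035 * exp(-0.4244 * 79)
N = 2.0810e-09

2.0810e-09


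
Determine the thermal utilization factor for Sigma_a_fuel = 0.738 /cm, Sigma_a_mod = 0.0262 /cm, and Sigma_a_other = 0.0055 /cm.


f = Sigma_a_fuel / (Sigma_a_fuel + Sigma_a_mod + Sigma_a_other)
f = 0.738 / (0.738 + 0.0262 + 0.0055)
f = 0.95882

0.95882


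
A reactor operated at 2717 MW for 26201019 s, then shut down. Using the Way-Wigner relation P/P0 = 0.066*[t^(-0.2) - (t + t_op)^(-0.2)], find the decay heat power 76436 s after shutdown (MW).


P/P0 = 0.066 * [t^(-0.2) - (t + t_op)^(-0.2)]
P/P0 = 0.066 * [76436^(-0.2) - (76436 + 26201019)^(-0.2)]
P/P0 = 0.066 * [0.1055214 - 0.03281583] = 0.004798568
P = 2717 * 0.004798568 = 13.038 MW

13.038


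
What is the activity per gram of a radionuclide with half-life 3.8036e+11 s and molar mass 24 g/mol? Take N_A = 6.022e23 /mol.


lambda = ln(2) / t_half = ln(2) / 3.8036e+11 = 1.822345e-12 /s
SA = lambda * N_A / M
SA = 1.822345e-12 * 6.022e23 / 24
SA = 4.5726e+10 Bq/g

4.5726e+10


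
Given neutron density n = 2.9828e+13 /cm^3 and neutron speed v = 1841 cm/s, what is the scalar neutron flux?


phi = n * v
phi = 2.9828e+13 * 1841
phi = 5.4913e+16 /cm^2/s

5.4913e+16


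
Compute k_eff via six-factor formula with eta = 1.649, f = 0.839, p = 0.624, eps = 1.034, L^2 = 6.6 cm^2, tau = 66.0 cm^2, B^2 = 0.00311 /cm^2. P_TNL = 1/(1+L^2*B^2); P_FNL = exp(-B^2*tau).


k_inf = eta*f*p*eps = 1.649*0.839*0.624*1.034 = 0.8926634
P_TNL = 1/(1 + L^2*B^2) = 1/(1 + 6.6*0.00311) = 0.9798868
P_FNL = exp(-B^2*tau) = exp(-0.00311*66.0) = 0.8144355
k_eff = k_inf * P_TNL * P_FNL = 0.8926634 * 0.9798868 * 0.8144355
k_eff = 0.71239

0.71239


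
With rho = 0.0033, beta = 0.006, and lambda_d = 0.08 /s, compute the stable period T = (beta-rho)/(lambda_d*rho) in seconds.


T = (beta - rho) / (lambda_d * rho)
T = (0.006 - 0.0033) / (0.08 * 0.0033)
T = 10.227 s

10.227


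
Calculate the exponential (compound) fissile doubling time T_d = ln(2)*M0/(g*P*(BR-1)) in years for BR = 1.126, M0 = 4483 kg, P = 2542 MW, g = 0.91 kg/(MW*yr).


Breeding gain G = BR - 1 = 1.126 - 1 = 0.126
Fissile production rate = g * P * G = 0.91 * 2542 * 0.126 = 291.46572 kg/yr
T_d = ln(2) * M0 / (g * P * G)
T_d = ln(2) * 4483 / 291.46572 = 10.661 yr

10.661


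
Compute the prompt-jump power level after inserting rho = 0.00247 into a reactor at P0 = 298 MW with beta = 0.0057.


P1/P0 = beta / (beta - rho)
P1/P0 = 0.0057 / (0.0057 - 0.00247) = 1.764706
P1 = 298 * 1.764706 = 525.88 MW

525.88


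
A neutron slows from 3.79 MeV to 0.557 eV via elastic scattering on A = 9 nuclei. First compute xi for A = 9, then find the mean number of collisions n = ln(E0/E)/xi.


xi = 1 + (A-1)^2/(2A)*ln((A-1)/(A+1)) = 0.2066007 (for A = 9)
n = ln(E0/E) / xi
n = ln(3.79e6 / 0.557) / 0.2066007
n = ln(6.804309e+06) / 0.2066007 = 76.152

76.152


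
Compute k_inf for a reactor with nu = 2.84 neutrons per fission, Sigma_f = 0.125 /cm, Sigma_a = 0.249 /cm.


k_inf = nu * Sigma_f / Sigma_a
k_inf = 2.84 * 0.125 / 0.249
k_inf = 1.4257

1.4257


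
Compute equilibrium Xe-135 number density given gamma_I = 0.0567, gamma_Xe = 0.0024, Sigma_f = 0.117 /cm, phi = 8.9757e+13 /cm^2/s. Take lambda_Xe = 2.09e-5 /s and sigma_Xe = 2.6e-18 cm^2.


Xe_eq = (gamma_I + gamma_Xe) * Sigma_f * phi / (lambda_Xe + sigma_Xe * phi)
Numerator = (0.0567 + 0.0024) * 0.117 * 8.9757e+13 = 6.206427e+11
Denominator = 2.09e-5 + 2.6e-18 * 8.9757e+13 = 2.542682e-04
Xe_eq = 6.206427e+11 / 2.542682e-04 = 2.4409e+15 /cm^3

2.4409e+15


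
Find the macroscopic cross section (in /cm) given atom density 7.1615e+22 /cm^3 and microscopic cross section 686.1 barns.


Sigma = N * sigma_barns * 1e-24
Sigma = 7.1615e+22 * 686.1 * 1e-24
Sigma = 49.135 /cm

49.135


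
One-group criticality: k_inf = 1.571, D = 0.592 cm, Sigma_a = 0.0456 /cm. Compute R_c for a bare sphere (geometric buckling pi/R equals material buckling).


L^2 = D / Sigma_a = 0.592 / 0.0456 = 12.98246 cm^2
B_m^2 = (k_inf - 1) / L^2 = (1.571 - 1) / 12.98246 = 0.04398242 /cm^2
For a bare sphere: B_g = pi/R, so R_c = pi / sqrt(B_m^2)
R_c = pi / sqrt(0.04398242) = 14.980 cm

14.980


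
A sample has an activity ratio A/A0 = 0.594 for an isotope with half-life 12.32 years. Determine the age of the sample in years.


lambda = ln(2) / t_half = ln(2) / 12.32 = 0.05626195 /yr
t = -ln(A/A0) / lambda
t = -ln(0.594) / 0.05626195
t = 9.2581 yr

9.2581


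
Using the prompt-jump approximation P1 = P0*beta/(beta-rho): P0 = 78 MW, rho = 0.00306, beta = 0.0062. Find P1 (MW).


P1/P0 = beta / (beta - rho)
P1/P0 = 0.0062 / (0.0062 - 0.00306) = 1.974522
P1 = 78 * 1.974522 = 154.01 MW

154.01


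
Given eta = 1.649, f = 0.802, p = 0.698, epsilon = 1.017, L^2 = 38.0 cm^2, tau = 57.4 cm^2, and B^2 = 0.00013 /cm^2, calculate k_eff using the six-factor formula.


k_inf = eta*f*p*eps = 1.649*0.802*0.698*1.017 = 0.9387964
P_TNL = 1/(1 + L^2*B^2) = 1/(1 + 38.0*0.00013) = 0.9950843
P_FNL = exp(-B^2*tau) = exp(-0.00013*57.4) = 0.9925658
k_eff = k_inf * P_TNL * P_FNL = 0.9387964 * 0.9950843 * 0.9925658
k_eff = 0.92724

0.92724


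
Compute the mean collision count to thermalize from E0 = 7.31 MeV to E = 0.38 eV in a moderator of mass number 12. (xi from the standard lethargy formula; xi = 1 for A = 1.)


xi = 1 + (A-1)^2/(2A)*ln((A-1)/(A+1)) = 0.1577690 (for A = 12)
n = ln(E0/E) / xi
n = ln(7.31e6 / 0.38) / 0.1577690
n = ln(1.923684e+07) / 0.1577690 = 106.31

106.31


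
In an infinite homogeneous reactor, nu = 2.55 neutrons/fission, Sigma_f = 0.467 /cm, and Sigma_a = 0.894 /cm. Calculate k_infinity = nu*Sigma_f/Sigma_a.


k_inf = nu * Sigma_f / Sigma_a
k_inf = 2.55 * 0.467 / 0.894
k_inf = 1.3320

1.3320


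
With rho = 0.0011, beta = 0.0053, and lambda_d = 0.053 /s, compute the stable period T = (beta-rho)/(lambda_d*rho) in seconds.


T = (beta - rho) / (lambda_d * rho)
T = (0.0053 - 0.0011) / (0.053 * 0.0011)
T = 72.041 s

72.041


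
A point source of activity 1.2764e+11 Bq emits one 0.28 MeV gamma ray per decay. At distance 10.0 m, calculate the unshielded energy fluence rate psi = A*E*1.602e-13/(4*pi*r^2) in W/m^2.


psi = A * E * 1.602e-13 / (4*pi*r^2)
psi = 1.2764e+11 * 0.28 * 1.602e-13 / (4*pi*10.0^2)
psi = 4.5561e-06 W/m^2

4.5561e-06


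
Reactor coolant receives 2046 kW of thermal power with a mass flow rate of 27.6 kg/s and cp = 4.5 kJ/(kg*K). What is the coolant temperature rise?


dT = Q / (m_dot * cp)
dT = 2046 / (27.6 * 4.5)
dT = 16.473 C

16.473


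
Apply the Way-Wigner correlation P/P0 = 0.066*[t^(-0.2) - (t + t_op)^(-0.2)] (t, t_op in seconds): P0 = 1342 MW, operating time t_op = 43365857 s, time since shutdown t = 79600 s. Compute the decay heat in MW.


P/P0 = 0.066 * [t^(-0.2) - (t + t_op)^(-0.2)]
P/P0 = 0.066 * [79600^(-0.2) - (79600 + 43365857)^(-0.2)]
P/P0 = 0.066 * [0.1046688 - 0.02967639] = 0.004949499
P = 1342 * 0.004949499 = 6.6422 MW

6.6422


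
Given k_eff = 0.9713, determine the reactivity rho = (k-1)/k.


rho = (k_eff - 1) / k_eff
rho = (0.9713 - 1) / 0.9713
rho = -0.029548

-0.029548


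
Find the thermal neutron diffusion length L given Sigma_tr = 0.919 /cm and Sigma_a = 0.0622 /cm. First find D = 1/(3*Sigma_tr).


D = 1 / (3 * Sigma_tr) = 1 / (3 * 0.919) = 0.3627131 cm
L = sqrt(D / Sigma_a)
L = sqrt(0.3627131 / 0.0622)
L = 2.4148 cm

2.4148


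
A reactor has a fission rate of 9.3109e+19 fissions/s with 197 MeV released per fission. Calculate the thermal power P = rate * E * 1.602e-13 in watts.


P = fission_rate * E_MeV * 1.602e-13
P = 9.3109e+19 * 197 * 1.602e-13
P = 2.9385e+09 W

2.9385e+09


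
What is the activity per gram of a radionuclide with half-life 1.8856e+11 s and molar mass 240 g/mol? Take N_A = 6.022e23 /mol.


lambda = ln(2) / t_half = ln(2) / 1.8856e+11 = 3.676003e-12 /s
SA = lambda * N_A / M
SA = 3.676003e-12 * 6.022e23 / 240
SA = 9.2237e+09 Bq/g

9.2237e+09


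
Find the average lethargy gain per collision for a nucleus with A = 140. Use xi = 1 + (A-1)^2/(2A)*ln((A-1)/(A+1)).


xi = 1 + (A-1)^2/(2A) * ln((A-1)/(A+1))
xi = 1 + (140-1)^2/(2*140) * ln((140-1)/(140 +1))
xi = 0.014218

0.014218


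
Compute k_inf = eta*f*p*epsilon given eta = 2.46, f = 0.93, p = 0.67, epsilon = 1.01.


k_inf = eta * f * p * epsilon
k_inf = 2.46 * 0.93 * 0.67 * 1.01
k_inf = 1.5482

1.5482


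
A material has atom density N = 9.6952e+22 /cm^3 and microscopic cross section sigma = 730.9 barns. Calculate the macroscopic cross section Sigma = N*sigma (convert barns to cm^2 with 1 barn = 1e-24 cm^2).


Sigma = N * sigma_barns * 1e-24
Sigma = 9.6952e+22 * 730.9 * 1e-24
Sigma = 70.862 /cm

70.862


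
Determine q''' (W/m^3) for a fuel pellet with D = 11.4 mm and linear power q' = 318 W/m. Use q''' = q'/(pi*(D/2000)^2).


r = D / 2 / 1000 = 11.4 / 2 / 1000 = 0.0057 m
q''' = q' / (pi * r^2)
q''' = 318 / (pi * 0.0057^2)
q''' = 3.1155e+06 W/m^3

3.1155e+06


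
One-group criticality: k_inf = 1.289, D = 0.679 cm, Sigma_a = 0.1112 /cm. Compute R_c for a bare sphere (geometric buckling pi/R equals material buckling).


L^2 = D / Sigma_a = 0.679 / 0.1112 = 6.106115 cm^2
B_m^2 = (k_inf - 1) / L^2 = (1.289 - 1) / 6.106115 = 0.04732960 /cm^2
For a bare sphere: B_g = pi/R, so R_c = pi / sqrt(B_m^2)
R_c = pi / sqrt(0.04732960) = 14.441 cm

14.441


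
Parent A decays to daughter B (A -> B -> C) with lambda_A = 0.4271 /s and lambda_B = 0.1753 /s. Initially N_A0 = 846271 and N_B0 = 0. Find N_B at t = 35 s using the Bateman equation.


N_B(t) = lambda_A * N_A0 / (lambda_B - lambda_A) * [exp(-lambda_A*t) - exp(-lambda_B*t)]
exp(-0.4271*35) = 3.220690e-07; exp(-0.1753*35) = 0.002164643
N_B = 0.4271 * 846271 / (0.1753 - 0.4271) * (3.220690e-07 - 0.002164643)
N_B = 3106.7

3106.7


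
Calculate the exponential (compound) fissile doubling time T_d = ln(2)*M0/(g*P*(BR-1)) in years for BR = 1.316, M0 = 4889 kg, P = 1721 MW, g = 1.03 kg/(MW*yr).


Breeding gain G = BR - 1 = 1.316 - 1 = 0.316
Fissile production rate = g * P * G = 1.03 * 1721 * 0.316 = 560.15108 kg/yr
T_d = ln(2) * M0 / (g * P * G)
T_d = ln(2) * 4889 / 560.15108 = 6.0498 yr

6.0498


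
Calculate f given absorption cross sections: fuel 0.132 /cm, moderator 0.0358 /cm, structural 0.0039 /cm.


f = Sigma_a_fuel / (Sigma_a_fuel + Sigma_a_mod + Sigma_a_other)
f = 0.132 / (0.132 + 0.0358 + 0.0039)
f = 0.76878

0.76878


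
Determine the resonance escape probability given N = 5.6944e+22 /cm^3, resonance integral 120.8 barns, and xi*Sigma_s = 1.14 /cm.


p = exp(-N * I * 1e-24 / (xi*Sigma_s))
p = exp(-5.6944e+22 * 120.8 * 1e-24 / 1.14)
p = 0.0023957

0.0023957


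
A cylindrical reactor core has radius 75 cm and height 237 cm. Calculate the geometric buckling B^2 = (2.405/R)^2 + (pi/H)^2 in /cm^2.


B^2 = (2.405/R)^2 + (pi/H)^2
B^2 = (2.405/75)^2 + (pi/237)^2
B^2 = 0.0012040 /cm^2

0.0012040


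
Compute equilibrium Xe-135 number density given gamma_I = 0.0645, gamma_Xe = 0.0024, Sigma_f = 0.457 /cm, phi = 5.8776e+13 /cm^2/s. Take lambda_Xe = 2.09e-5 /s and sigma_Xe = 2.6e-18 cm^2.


Xe_eq = (gamma_I + gamma_Xe) * Sigma_f * phi / (lambda_Xe + sigma_Xe * phi)
Numerator = (0.0645 + 0.0024) * 0.457 * 5.8776e+13 = 1.796976e+12
Denominator = 2.09e-5 + 2.6e-18 * 5.8776e+13 = 1.737176e-04
Xe_eq = 1.796976e+12 / 1.737176e-04 = 1.0344e+16 /cm^3

1.0344e+16


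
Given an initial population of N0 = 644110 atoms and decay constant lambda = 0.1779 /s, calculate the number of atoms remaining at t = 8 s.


N = N0 * exp(-lambda * t)
N = 644110 * exp(-0.1779 * 8)
N = 155193

155193


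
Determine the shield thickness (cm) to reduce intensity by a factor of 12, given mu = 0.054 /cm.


x = ln(factor) / mu
x = ln(12) / 0.054
x = 46.017 cm

46.017


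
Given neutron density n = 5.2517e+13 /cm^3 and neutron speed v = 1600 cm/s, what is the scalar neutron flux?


phi = n * v
phi = 5.2517e+13 * 1600
phi = 8.4027e+16 /cm^2/s

8.4027e+16


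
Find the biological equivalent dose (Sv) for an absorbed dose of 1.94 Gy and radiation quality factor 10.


H = D * Q
H = 1.94 * 10
H = 19.400 Sv

19.400


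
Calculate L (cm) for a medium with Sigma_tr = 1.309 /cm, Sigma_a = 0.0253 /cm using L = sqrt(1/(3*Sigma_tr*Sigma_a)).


D = 1 / (3 * Sigma_tr) = 1 / (3 * 1.309) = 0.2546473 cm
L = sqrt(D / Sigma_a)
L = sqrt(0.2546473 / 0.0253)
L = 3.1726 cm

3.1726


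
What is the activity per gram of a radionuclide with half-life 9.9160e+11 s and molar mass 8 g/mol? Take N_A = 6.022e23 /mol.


lambda = ln(2) / t_half = ln(2) / 9.9160e+11 = 6.990189e-13 /s
SA = lambda * N_A / M
SA = 6.990189e-13 * 6.022e23 / 8
SA = 5.2619e+10 Bq/g

5.2619e+10


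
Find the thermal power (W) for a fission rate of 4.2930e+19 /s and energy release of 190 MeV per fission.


P = fission_rate * E_MeV * 1.602e-13
P = 4.2930e+19 * 190 * 1.602e-13
P = 1.3067e+09 W

1.3067e+09


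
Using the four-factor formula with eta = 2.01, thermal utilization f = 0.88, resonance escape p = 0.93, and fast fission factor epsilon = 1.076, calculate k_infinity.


k_inf = eta * f * p * epsilon
k_inf = 2.01 * 0.88 * 0.93 * 1.076
k_inf = 1.7700

1.7700


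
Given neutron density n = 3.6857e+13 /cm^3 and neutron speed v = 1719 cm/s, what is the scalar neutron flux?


phi = n * v
phi = 3.6857e+13 * 1719
phi = 6.3357e+16 /cm^2/s

6.3357e+16


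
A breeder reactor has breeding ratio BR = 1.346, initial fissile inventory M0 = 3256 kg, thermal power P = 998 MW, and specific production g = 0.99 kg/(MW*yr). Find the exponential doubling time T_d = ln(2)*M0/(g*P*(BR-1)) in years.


Breeding gain G = BR - 1 = 1.346 - 1 = 0.346
Fissile production rate = g * P * G = 0.99 * 998 * 0.346 = 341.85492 kg/yr
T_d = ln(2) * M0 / (g * P * G)
T_d = ln(2) * 3256 / 341.85492 = 6.6019 yr

6.6019


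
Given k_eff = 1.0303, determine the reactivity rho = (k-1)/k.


rho = (k_eff - 1) / k_eff
rho = (1.0303 - 1) / 1.0303
rho = 0.029409

0.029409


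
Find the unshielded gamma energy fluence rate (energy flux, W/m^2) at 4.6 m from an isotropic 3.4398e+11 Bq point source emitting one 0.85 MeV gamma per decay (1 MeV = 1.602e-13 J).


psi = A * E * 1.602e-13 / (4*pi*r^2)
psi = 3.4398e+11 * 0.85 * 1.602e-13 / (4*pi*4.6^2)
psi = 1.7615e-04 W/m^2

1.7615e-04


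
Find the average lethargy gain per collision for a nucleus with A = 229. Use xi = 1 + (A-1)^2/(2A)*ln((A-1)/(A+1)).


xi = 1 + (A-1)^2/(2A) * ln((A-1)/(A+1))
xi = 1 + (229-1)^2/(2*229) * ln((229-1)/(229 +1))
xi = 0.0087083

0.0087083


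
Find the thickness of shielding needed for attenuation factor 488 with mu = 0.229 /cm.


x = ln(factor) / mu
x = ln(488) / 0.229
x = 27.032 cm

27.032


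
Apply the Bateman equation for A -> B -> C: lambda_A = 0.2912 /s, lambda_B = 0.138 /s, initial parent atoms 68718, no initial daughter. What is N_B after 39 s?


N_B(t) = lambda_A * N_A0 / (lambda_B - lambda_A) * [exp(-lambda_A*t) - exp(-lambda_B*t)]
exp(-0.2912*39) = 1.168973e-05; exp(-0.138*39) = 0.004598615
N_B = 0.2912 * 68718 / (0.138 - 0.2912) * (1.168973e-05 - 0.004598615)
N_B = 599.14

599.14


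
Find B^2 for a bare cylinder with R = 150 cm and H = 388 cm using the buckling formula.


B^2 = (2.405/R)^2 + (pi/H)^2
B^2 = (2.405/150)^2 + (pi/388)^2
B^2 = 3.2263e-04 /cm^2

3.2263e-04


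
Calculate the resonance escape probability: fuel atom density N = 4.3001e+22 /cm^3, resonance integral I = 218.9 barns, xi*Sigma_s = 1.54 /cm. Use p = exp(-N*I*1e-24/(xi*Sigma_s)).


p = exp(-N * I * 1e-24 / (xi*Sigma_s))
p = exp(-4.3001e+22 * 218.9 * 1e-24 / 1.54)
p = 0.0022155

0.0022155


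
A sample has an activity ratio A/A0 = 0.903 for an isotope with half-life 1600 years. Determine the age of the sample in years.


lambda = ln(2) / t_half = ln(2) / 1600 = 4.332170e-04 /yr
t = -ln(A/A0) / lambda
t = -ln(0.903) / 4.332170e-04
t = 235.52 yr

235.52


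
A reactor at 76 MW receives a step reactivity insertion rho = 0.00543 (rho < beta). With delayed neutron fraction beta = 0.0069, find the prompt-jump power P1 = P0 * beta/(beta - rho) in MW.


P1/P0 = beta / (beta - rho)
P1/P0 = 0.0069 / (0.0069 - 0.00543) = 4.693878
P1 = 76 * 4.693878 = 356.73 MW

356.73


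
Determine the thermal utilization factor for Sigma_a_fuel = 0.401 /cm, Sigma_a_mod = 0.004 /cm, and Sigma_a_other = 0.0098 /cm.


f = Sigma_a_fuel / (Sigma_a_fuel + Sigma_a_mod + Sigma_a_other)
f = 0.401 / (0.401 + 0.004 + 0.0098)
f = 0.96673

0.96673


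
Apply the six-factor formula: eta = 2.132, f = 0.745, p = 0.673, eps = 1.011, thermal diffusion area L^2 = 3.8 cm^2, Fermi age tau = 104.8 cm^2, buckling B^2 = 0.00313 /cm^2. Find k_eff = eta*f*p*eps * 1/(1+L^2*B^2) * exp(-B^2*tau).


k_inf = eta*f*p*eps = 2.132*0.745*0.673*1.011 = 1.080711
P_TNL = 1/(1 + L^2*B^2) = 1/(1 + 3.8*0.00313) = 0.9882458
P_FNL = exp(-B^2*tau) = exp(-0.00313*104.8) = 0.7203457
k_eff = k_inf * P_TNL * P_FNL = 1.080711 * 0.9882458 * 0.7203457
k_eff = 0.76934

0.76934


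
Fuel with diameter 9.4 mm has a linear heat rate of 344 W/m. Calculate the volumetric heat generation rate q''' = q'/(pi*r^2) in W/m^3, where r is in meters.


r = D / 2 / 1000 = 9.4 / 2 / 1000 = 0.0047 m
q''' = q' / (pi * r^2)
q''' = 344 / (pi * 0.0047^2)
q''' = 4.9569e+06 W/m^3

4.9569e+06


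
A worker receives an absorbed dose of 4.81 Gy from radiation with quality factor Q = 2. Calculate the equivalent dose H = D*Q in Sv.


H = D * Q
H = 4.81 * 2
H = 9.6200 Sv

9.6200


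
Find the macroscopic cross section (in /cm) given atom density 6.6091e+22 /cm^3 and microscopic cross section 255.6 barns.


Sigma = N * sigma_barns * 1e-24
Sigma = 6.6091e+22 * 255.6 * 1e-24
Sigma = 16.893 /cm

16.893


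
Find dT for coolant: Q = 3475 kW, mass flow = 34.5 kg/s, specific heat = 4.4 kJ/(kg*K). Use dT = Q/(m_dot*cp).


dT = Q / (m_dot * cp)
dT = 3475 / (34.5 * 4.4)
dT = 22.892 C

22.892


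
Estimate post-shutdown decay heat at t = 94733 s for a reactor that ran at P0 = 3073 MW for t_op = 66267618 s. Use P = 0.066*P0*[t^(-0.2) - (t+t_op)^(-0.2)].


P/P0 = 0.066 * [t^(-0.2) - (t + t_op)^(-0.2)]
P/P0 = 0.066 * [94733^(-0.2) - (94733 + 66267618)^(-0.2)]
P/P0 = 0.066 * [0.1010880 - 0.02726564] = 0.004872276
P = 3073 * 0.004872276 = 14.973 MW

14.973


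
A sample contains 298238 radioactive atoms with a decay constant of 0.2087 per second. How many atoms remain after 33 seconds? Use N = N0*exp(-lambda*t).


N = N0 * exp(-lambda * t)
N = 298238 * exp(-0.2087 * 33)
N = 304.46

304.46


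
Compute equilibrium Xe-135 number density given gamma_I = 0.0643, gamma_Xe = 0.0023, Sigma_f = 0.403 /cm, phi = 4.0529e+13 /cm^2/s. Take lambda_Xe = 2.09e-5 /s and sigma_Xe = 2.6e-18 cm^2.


Xe_eq = (gamma_I + gamma_Xe) * Sigma_f * phi / (lambda_Xe + sigma_Xe * phi)
Numerator = (0.0643 + 0.0023) * 0.403 * 4.0529e+13 = 1.087790e+12
Denominator = 2.09e-5 + 2.6e-18 * 4.0529e+13 = 1.262754e-04
Xe_eq = 1.087790e+12 / 1.262754e-04 = 8.6144e+15 /cm^3

8.6144e+15


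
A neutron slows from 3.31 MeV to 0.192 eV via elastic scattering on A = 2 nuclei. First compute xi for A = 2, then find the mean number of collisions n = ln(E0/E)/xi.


xi = 1 + (A-1)^2/(2A)*ln((A-1)/(A+1)) = 0.7253469 (for A = 2)
n = ln(E0/E) / xi
n = ln(3.31e6 / 0.192) / 0.7253469
n = ln(1.723958e+07) / 0.7253469 = 22.972

22.972


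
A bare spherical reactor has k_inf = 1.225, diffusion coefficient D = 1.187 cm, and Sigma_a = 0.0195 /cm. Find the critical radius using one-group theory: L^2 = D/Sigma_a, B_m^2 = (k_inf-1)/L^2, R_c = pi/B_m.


L^2 = D / Sigma_a = 1.187 / 0.0195 = 60.87179 cm^2
B_m^2 = (k_inf - 1) / L^2 = (1.225 - 1) / 60.87179 = 0.003696293 /cm^2
For a bare sphere: B_g = pi/R, so R_c = pi / sqrt(B_m^2)
R_c = pi / sqrt(0.003696293) = 51.673 cm

51.673


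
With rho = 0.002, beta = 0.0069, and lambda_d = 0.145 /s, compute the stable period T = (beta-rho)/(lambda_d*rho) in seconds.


T = (beta - rho) / (lambda_d * rho)
T = (0.0069 - 0.002) / (0.145 * 0.002)
T = 16.897 s

16.897


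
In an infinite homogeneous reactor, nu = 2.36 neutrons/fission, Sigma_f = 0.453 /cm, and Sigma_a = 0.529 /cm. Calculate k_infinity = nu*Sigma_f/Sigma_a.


k_inf = nu * Sigma_f / Sigma_a
k_inf = 2.36 * 0.453 / 0.529
k_inf = 2.0209

2.0209


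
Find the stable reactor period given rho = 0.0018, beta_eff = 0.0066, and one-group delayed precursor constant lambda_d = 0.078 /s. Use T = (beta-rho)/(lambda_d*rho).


T = (beta - rho) / (lambda_d * rho)
T = (0.0066 - 0.0018) / (0.078 * 0.0018)
T = 34.188 s

34.188


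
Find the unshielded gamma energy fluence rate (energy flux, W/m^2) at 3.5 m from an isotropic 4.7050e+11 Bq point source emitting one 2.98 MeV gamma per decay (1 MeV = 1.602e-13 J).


psi = A * E * 1.602e-13 / (4*pi*r^2)
psi = 4.7050e+11 * 2.98 * 1.602e-13 / (4*pi*3.5^2)
psi = 0.0014591 W/m^2

0.0014591


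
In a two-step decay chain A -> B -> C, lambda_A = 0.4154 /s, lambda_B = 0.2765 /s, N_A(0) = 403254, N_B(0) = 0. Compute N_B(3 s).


N_B(t) = lambda_A * N_A0 / (lambda_B - lambda_A) * [exp(-lambda_A*t) - exp(-lambda_B*t)]
exp(-0.4154*3) = 0.2875956; exp(-0.2765*3) = 0.4362674
N_B = 0.4154 * 403254 / (0.2765 - 0.4154) * (0.2875956 - 0.4362674)
N_B = 179296

179296


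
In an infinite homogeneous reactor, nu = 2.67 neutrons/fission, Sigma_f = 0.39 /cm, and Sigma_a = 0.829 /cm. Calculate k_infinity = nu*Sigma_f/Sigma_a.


k_inf = nu * Sigma_f / Sigma_a
k_inf = 2.67 * 0.39 / 0.829
k_inf = 1.2561

1.2561


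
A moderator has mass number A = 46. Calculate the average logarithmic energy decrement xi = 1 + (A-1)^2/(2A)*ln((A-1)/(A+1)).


xi = 1 + (A-1)^2/(2A) * ln((A-1)/(A+1))
xi = 1 + (46-1)^2/(2*46) * ln((46-1)/(46 +1))
xi = 0.042855

0.042855


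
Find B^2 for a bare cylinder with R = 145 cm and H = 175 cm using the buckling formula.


B^2 = (2.405/R)^2 + (pi/H)^2
B^2 = (2.405/145)^2 + (pi/175)^2
B^2 = 5.9738e-04 /cm^2

5.9738e-04


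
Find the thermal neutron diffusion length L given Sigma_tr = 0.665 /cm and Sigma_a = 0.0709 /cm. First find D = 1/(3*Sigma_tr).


D = 1 / (3 * Sigma_tr) = 1 / (3 * 0.665) = 0.5012531 cm
L = sqrt(D / Sigma_a)
L = sqrt(0.5012531 / 0.0709)
L = 2.6589 cm

2.6589


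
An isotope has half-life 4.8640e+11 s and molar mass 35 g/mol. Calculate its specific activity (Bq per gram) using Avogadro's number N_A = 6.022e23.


lambda = ln(2) / t_half = ln(2) / 4.8640e+11 = 1.425056e-12 /s
SA = lambda * N_A / M
SA = 1.425056e-12 * 6.022e23 / 35
SA = 2.4519e+10 Bq/g

2.4519e+10


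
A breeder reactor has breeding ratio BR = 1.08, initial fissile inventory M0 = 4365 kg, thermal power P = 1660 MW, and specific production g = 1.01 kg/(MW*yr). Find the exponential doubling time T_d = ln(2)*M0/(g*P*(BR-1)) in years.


Breeding gain G = BR - 1 = 1.08 - 1 = 0.08
Fissile production rate = g * P * G = 1.01 * 1660 * 0.08 = 134.128 kg/yr
T_d = ln(2) * M0 / (g * P * G)
T_d = ln(2) * 4365 / 134.128 = 22.557 yr

22.557


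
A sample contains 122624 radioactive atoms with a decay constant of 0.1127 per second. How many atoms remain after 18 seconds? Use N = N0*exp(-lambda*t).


N = N0 * exp(-lambda * t)
N = 122624 * exp(-0.1127 * 18)
N = 16127

16127


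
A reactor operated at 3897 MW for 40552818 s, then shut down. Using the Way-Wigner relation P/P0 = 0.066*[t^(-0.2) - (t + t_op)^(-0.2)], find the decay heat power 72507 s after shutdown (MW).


P/P0 = 0.066 * [t^(-0.2) - (t + t_op)^(-0.2)]
P/P0 = 0.066 * [72507^(-0.2) - (72507 + 40552818)^(-0.2)]
P/P0 = 0.066 * [0.1066410 - 0.03007742] = 0.005053196
P = 3897 * 0.005053196 = 19.692 MW

19.692


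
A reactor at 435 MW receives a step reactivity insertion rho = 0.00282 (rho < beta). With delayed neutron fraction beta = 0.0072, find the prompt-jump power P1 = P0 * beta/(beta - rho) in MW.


P1/P0 = beta / (beta - rho)
P1/P0 = 0.0072 / (0.0072 - 0.00282) = 1.643836
P1 = 435 * 1.643836 = 715.07 MW

715.07


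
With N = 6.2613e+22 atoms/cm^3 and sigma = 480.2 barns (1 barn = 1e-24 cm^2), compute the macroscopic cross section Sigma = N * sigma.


Sigma = N * sigma_barns * 1e-24
Sigma = 6.2613e+22 * 480.2 * 1e-24
Sigma = 30.067 /cm

30.067


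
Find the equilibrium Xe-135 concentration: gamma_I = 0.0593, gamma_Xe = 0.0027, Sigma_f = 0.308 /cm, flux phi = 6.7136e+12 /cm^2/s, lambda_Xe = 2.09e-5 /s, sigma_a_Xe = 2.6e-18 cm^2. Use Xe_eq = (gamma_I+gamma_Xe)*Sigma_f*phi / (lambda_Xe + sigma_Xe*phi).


Xe_eq = (gamma_I + gamma_Xe) * Sigma_f * phi / (lambda_Xe + sigma_Xe * phi)
Numerator = (0.0593 + 0.0027) * 0.308 * 6.7136e+12 = 1.282029e+11
Denominator = 2.09e-5 + 2.6e-18 * 6.7136e+12 = 3.835536e-05
Xe_eq = 1.282029e+11 / 3.835536e-05 = 3.3425e+15 /cm^3

3.3425e+15


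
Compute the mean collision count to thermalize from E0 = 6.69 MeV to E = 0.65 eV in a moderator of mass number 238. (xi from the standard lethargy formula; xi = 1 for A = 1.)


xi = 1 + (A-1)^2/(2A)*ln((A-1)/(A+1)) = 0.008379872 (for A = 238)
n = ln(E0/E) / xi
n = ln(6.69e6 / 0.65) / 0.008379872
n = ln(1.029231e+07) / 0.008379872 = 1926.9

1926.9


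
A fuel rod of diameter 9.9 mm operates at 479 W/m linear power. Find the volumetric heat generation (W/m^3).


r = D / 2 / 1000 = 9.9 / 2 / 1000 = 0.00495 m
q''' = q' / (pi * r^2)
q''' = 479 / (pi * 0.00495^2)
q''' = 6.2226e+06 W/m^3

6.2226e+06


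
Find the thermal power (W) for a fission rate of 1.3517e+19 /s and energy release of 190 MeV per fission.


P = fission_rate * E_MeV * 1.602e-13
P = 1.3517e+19 * 190 * 1.602e-13
P = 4.1143e+08 W

4.1143e+08


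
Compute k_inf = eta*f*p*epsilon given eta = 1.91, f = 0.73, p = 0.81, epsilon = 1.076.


k_inf = eta * f * p * epsilon
k_inf = 1.91 * 0.73 * 0.81 * 1.076
k_inf = 1.2152

1.2152


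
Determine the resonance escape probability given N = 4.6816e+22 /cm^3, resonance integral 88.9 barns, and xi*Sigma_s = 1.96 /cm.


p = exp(-N * I * 1e-24 / (xi*Sigma_s))
p = exp(-4.6816e+22 * 88.9 * 1e-24 / 1.96)
p = 0.11962

0.11962


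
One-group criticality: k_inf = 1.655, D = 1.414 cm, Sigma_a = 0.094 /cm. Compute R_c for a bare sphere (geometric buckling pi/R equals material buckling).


L^2 = D / Sigma_a = 1.414 / 0.094 = 15.04255 cm^2
B_m^2 = (k_inf - 1) / L^2 = (1.655 - 1) / 15.04255 = 0.04354315 /cm^2
For a bare sphere: B_g = pi/R, so R_c = pi / sqrt(B_m^2)
R_c = pi / sqrt(0.04354315) = 15.055 cm

15.055


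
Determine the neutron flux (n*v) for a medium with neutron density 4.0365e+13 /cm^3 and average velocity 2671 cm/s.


phi = n * v
phi = 4.0365e+13 * 2671
phi = 1.0781e+17 /cm^2/s

1.0781e+17


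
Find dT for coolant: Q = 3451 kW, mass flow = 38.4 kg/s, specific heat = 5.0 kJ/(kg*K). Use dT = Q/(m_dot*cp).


dT = Q / (m_dot * cp)
dT = 3451 / (38.4 * 5.0)
dT = 17.974 C

17.974


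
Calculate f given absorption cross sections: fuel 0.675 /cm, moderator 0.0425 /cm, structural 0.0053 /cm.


f = Sigma_a_fuel / (Sigma_a_fuel + Sigma_a_mod + Sigma_a_other)
f = 0.675 / (0.675 + 0.0425 + 0.0053)
f = 0.93387

0.93387


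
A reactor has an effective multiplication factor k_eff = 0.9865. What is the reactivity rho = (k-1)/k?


rho = (k_eff - 1) / k_eff
rho = (0.9865 - 1) / 0.9865
rho = -0.013685

-0.013685


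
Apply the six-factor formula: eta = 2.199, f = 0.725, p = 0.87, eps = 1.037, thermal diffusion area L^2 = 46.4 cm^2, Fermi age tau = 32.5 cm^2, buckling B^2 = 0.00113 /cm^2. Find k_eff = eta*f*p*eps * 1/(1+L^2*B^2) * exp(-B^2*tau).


k_inf = eta*f*p*eps = 2.199*0.725*0.87*1.037 = 1.438339
P_TNL = 1/(1 + L^2*B^2) = 1/(1 + 46.4*0.00113) = 0.9501802
P_FNL = exp(-B^2*tau) = exp(-0.00113*32.5) = 0.9639412
k_eff = k_inf * P_TNL * P_FNL = 1.438339 * 0.9501802 * 0.9639412
k_eff = 1.3174

1.3174


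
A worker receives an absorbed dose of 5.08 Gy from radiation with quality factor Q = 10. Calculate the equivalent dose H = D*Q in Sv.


H = D * Q
H = 5.08 * 10
H = 50.800 Sv

50.800


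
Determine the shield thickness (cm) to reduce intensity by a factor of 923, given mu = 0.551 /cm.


x = ln(factor) / mu
x = ln(923) / 0.551
x = 12.391 cm

12.391


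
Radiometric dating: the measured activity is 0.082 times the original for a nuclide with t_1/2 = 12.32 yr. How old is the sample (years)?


lambda = ln(2) / t_half = ln(2) / 12.32 = 0.05626195 /yr
t = -ln(A/A0) / lambda
t = -ln(0.082) / 0.05626195
t = 44.453 yr

44.453


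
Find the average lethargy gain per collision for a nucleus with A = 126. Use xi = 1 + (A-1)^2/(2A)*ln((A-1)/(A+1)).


xi = 1 + (A-1)^2/(2A) * ln((A-1)/(A+1))
xi = 1 + (126-1)^2/(2*126) * ln((126-1)/(126 +1))
xi = 0.015789

0.015789


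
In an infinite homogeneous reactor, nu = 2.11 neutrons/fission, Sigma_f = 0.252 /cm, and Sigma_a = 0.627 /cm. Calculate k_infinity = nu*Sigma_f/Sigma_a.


k_inf = nu * Sigma_f / Sigma_a
k_inf = 2.11 * 0.252 / 0.627
k_inf = 0.84804

0.84804


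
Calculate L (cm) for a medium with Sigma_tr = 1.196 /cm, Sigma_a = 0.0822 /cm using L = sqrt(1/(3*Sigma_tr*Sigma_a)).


D = 1 / (3 * Sigma_tr) = 1 / (3 * 1.196) = 0.2787068 cm
L = sqrt(D / Sigma_a)
L = sqrt(0.2787068 / 0.0822)
L = 1.8414 cm

1.8414


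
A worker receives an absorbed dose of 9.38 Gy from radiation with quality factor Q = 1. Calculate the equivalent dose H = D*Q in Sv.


H = D * Q
H = 9.38 * 1
H = 9.3800 Sv

9.3800


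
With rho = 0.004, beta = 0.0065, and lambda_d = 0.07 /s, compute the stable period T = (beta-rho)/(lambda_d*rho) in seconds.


T = (beta - rho) / (lambda_d * rho)
T = (0.0065 - 0.004) / (0.07 * 0.004)
T = 8.9286 s

8.9286


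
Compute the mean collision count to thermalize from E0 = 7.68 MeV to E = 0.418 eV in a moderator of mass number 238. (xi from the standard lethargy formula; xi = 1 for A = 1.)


xi = 1 + (A-1)^2/(2A)*ln((A-1)/(A+1)) = 0.008379872 (for A = 238)
n = ln(E0/E) / xi
n = ln(7.68e6 / 0.418) / 0.008379872
n = ln(1.837321e+07) / 0.008379872 = 1996.0

1996.0


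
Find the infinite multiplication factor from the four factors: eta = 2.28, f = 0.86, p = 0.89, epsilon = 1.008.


k_inf = eta * f * p * epsilon
k_inf = 2.28 * 0.86 * 0.89 * 1.008
k_inf = 1.7591

1.7591


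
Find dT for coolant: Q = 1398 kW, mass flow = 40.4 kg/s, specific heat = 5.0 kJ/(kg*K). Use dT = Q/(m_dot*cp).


dT = Q / (m_dot * cp)
dT = 1398 / (40.4 * 5.0)
dT = 6.9208 C

6.9208


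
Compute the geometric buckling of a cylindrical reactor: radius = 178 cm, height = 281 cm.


B^2 = (2.405/R)^2 + (pi/H)^2
B^2 = (2.405/178)^2 + (pi/281)^2
B^2 = 3.0755e-04 /cm^2

3.0755e-04


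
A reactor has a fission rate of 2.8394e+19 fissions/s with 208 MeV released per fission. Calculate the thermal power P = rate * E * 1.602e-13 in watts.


P = fission_rate * E_MeV * 1.602e-13
P = 2.8394e+19 * 208 * 1.602e-13
P = 9.4613e+08 W

9.4613e+08


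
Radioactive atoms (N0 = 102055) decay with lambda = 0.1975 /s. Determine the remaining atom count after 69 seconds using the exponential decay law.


N = N0 * exp(-lambda * t)
N = 102055 * exp(-0.1975 * 69)
N = 0.12316

0.12316


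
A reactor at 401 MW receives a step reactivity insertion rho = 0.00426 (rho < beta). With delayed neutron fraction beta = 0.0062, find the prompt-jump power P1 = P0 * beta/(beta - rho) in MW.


P1/P0 = beta / (beta - rho)
P1/P0 = 0.0062 / (0.0062 - 0.00426) = 3.195876
P1 = 401 * 3.195876 = 1281.5 MW

1281.5


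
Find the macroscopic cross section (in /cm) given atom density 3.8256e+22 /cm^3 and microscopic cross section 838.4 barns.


Sigma = N * sigma_barns * 1e-24
Sigma = 3.8256e+22 * 838.4 * 1e-24
Sigma = 32.074 /cm

32.074


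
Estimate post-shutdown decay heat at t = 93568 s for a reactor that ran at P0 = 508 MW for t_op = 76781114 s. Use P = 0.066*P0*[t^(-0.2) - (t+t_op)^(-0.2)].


P/P0 = 0.066 * [t^(-0.2) - (t + t_op)^(-0.2)]
P/P0 = 0.066 * [93568^(-0.2) - (93568 + 76781114)^(-0.2)]
P/P0 = 0.066 * [0.1013385 - 0.02647545] = 0.004940961
P = 508 * 0.004940961 = 2.5100 MW

2.5100


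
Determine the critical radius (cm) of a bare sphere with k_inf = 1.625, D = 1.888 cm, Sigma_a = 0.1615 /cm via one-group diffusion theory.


L^2 = D / Sigma_a = 1.888 / 0.1615 = 11.69040 cm^2
B_m^2 = (k_inf - 1) / L^2 = (1.625 - 1) / 11.69040 = 0.05346267 /cm^2
For a bare sphere: B_g = pi/R, so R_c = pi / sqrt(B_m^2)
R_c = pi / sqrt(0.05346267) = 13.587 cm

13.587


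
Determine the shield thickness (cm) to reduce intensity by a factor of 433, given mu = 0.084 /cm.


x = ln(factor) / mu
x = ln(433) / 0.084
x = 72.271 cm

72.271


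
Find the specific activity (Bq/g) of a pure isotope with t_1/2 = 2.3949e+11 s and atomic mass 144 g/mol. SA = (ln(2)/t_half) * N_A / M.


lambda = ln(2) / t_half = ln(2) / 2.3949e+11 = 2.894264e-12 /s
SA = lambda * N_A / M
SA = 2.894264e-12 * 6.022e23 / 144
SA = 1.2104e+10 Bq/g

1.2104e+10


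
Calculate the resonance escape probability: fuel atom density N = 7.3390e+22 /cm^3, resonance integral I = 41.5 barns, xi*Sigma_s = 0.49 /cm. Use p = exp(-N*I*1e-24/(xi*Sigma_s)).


p = exp(-N * I * 1e-24 / (xi*Sigma_s))
p = exp(-7.3390e+22 * 41.5 * 1e-24 / 0.49)
p = 0.0019979

0.0019979


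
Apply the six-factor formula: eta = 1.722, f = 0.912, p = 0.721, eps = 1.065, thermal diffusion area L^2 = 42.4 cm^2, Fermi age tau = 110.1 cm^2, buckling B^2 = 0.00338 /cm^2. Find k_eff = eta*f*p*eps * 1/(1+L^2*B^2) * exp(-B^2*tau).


k_inf = eta*f*p*eps = 1.722*0.912*0.721*1.065 = 1.205904
P_TNL = 1/(1 + L^2*B^2) = 1/(1 + 42.4*0.00338) = 0.8746519
P_FNL = exp(-B^2*tau) = exp(-0.00338*110.1) = 0.6892591
k_eff = k_inf * P_TNL * P_FNL = 1.205904 * 0.8746519 * 0.6892591
k_eff = 0.72699

0.72699


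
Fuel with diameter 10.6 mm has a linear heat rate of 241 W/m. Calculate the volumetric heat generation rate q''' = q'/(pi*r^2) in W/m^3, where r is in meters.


r = D / 2 / 1000 = 10.6 / 2 / 1000 = 0.0053 m
q''' = q' / (pi * r^2)
q''' = 241 / (pi * 0.0053^2)
q''' = 2.7310e+06 W/m^3

2.7310e+06


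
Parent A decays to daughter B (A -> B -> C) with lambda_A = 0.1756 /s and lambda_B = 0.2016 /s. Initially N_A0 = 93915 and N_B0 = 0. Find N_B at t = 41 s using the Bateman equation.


N_B(t) = lambda_A * N_A0 / (lambda_B - lambda_A) * [exp(-lambda_A*t) - exp(-lambda_B*t)]
exp(-0.1756*41) = 7.468845e-04; exp(-0.2016*41) = 2.572145e-04
N_B = 0.1756 * 93915 / (0.2016 - 0.1756) * (7.468845e-04 - 2.572145e-04)
N_B = 310.59

310.59


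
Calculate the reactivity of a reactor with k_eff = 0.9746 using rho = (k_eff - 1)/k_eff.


rho = (k_eff - 1) / k_eff
rho = (0.9746 - 1) / 0.9746
rho = -0.026062

-0.026062


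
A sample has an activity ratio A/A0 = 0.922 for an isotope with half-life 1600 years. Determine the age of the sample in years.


lambda = ln(2) / t_half = ln(2) / 1600 = 4.332170e-04 /yr
t = -ln(A/A0) / lambda
t = -ln(0.922) / 4.332170e-04
t = 187.46 yr

187.46


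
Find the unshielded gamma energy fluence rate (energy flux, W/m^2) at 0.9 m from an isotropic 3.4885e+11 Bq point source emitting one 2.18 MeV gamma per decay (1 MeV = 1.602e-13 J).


psi = A * E * 1.602e-13 / (4*pi*r^2)
psi = 3.4885e+11 * 2.18 * 1.602e-13 / (4*pi*0.9^2)
psi = 0.011969 W/m^2

0.011969


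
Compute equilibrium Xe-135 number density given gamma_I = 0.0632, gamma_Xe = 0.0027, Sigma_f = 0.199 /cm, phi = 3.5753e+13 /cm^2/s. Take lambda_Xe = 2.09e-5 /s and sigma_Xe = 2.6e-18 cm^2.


Xe_eq = (gamma_I + gamma_Xe) * Sigma_f * phi / (lambda_Xe + sigma_Xe * phi)
Numerator = (0.0632 + 0.0027) * 0.199 * 3.5753e+13 = 4.688684e+11
Denominator = 2.09e-5 + 2.6e-18 * 3.5753e+13 = 1.138578e-04
Xe_eq = 4.688684e+11 / 1.138578e-04 = 4.1180e+15 /cm^3

4.1180e+15
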